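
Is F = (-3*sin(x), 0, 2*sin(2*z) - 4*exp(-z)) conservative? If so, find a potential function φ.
Yes, F is conservative. φ = 3*cos(x) - cos(2*z) + 4*exp(-z)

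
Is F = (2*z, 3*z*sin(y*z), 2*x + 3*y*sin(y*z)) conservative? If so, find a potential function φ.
Yes, F is conservative. φ = 2*x*z - 3*cos(y*z)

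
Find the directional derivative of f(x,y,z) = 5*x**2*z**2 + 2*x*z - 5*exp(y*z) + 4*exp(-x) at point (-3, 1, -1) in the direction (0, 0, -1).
5*exp(-1) + 96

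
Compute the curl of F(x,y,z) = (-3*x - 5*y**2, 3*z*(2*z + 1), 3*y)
(-12*z, 0, 10*y)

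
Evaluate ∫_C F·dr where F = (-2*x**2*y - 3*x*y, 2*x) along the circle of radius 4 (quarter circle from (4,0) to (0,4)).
64 + 40*pi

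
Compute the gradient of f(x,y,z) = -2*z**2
(0, 0, -4*z)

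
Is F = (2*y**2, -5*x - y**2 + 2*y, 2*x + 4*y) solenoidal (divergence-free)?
No, ∇·F = 2 - 2*y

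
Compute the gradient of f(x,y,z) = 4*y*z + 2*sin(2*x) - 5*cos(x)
(5*sin(x) + 4*cos(2*x), 4*z, 4*y)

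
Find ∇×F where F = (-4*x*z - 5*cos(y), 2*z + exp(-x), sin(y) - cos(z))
(cos(y) - 2, -4*x, -5*sin(y) - exp(-x))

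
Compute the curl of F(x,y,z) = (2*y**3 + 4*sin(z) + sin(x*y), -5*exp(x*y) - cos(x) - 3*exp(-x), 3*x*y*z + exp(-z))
(3*x*z, -3*y*z + 4*cos(z), -x*cos(x*y) - 6*y**2 - 5*y*exp(x*y) + sin(x) + 3*exp(-x))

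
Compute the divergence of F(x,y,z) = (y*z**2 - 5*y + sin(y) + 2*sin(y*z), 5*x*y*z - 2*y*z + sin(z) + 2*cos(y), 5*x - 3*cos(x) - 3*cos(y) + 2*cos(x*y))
5*x*z - 2*z - 2*sin(y)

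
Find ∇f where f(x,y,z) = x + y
(1, 1, 0)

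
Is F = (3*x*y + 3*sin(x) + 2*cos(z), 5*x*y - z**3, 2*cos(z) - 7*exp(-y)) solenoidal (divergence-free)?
No, ∇·F = 5*x + 3*y - 2*sin(z) + 3*cos(x)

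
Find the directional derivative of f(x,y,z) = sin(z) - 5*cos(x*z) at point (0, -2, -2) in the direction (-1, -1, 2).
sqrt(6)*cos(2)/3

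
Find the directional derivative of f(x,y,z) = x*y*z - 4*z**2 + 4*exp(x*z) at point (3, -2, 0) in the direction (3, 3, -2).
-6*sqrt(22)/11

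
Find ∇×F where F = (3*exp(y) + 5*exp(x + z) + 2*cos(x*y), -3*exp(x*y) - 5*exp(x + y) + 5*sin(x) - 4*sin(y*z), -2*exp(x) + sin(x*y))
(x*cos(x*y) + 4*y*cos(y*z), -y*cos(x*y) + 2*exp(x) + 5*exp(x + z), 2*x*sin(x*y) - 3*y*exp(x*y) - 3*exp(y) - 5*exp(x + y) + 5*cos(x))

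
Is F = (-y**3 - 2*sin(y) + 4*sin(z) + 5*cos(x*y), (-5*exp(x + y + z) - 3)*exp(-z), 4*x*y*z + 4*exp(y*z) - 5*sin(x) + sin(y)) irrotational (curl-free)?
No, ∇×F = (4*x*z + 4*z*exp(y*z) + cos(y) - 3*exp(-z), -4*y*z + 5*cos(x) + 4*cos(z), 5*x*sin(x*y) + 3*y**2 - 5*exp(x + y) + 2*cos(y))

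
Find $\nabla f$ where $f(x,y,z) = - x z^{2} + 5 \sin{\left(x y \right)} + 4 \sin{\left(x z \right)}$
(5*y*cos(x*y) - z**2 + 4*z*cos(x*z), 5*x*cos(x*y), 2*x*(-z + 2*cos(x*z)))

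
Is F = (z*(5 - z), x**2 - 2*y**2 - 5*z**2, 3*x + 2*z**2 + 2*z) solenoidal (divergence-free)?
No, ∇·F = -4*y + 4*z + 2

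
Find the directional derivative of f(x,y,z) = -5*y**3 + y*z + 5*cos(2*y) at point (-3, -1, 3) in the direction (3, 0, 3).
-sqrt(2)/2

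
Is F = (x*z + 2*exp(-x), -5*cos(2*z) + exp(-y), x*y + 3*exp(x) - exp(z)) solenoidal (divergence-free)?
No, ∇·F = z - exp(z) - exp(-y) - 2*exp(-x)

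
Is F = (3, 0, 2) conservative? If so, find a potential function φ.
Yes, F is conservative. φ = 3*x + 2*z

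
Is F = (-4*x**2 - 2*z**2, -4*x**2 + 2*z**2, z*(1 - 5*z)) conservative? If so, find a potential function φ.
No, ∇×F = (-4*z, -4*z, -8*x) ≠ 0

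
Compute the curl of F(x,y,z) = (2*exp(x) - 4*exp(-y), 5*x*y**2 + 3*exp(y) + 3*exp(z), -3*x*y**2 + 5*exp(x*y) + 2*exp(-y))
(-6*x*y + 5*x*exp(x*y) - 3*exp(z) - 2*exp(-y), y*(3*y - 5*exp(x*y)), 5*y**2 - 4*exp(-y))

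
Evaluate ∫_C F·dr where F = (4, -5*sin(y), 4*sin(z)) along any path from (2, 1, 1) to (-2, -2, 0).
-20 + 5*cos(2) - cos(1)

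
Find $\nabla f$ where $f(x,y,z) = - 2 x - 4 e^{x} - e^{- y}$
(-4*exp(x) - 2, exp(-y), 0)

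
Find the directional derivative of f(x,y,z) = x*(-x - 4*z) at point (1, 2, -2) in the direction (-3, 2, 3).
-15*sqrt(22)/11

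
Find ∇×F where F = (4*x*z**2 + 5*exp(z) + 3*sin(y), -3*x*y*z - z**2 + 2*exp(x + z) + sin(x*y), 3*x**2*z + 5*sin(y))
(3*x*y + 2*z - 2*exp(x + z) + 5*cos(y), 2*x*z + 5*exp(z), -3*y*z + y*cos(x*y) + 2*exp(x + z) - 3*cos(y))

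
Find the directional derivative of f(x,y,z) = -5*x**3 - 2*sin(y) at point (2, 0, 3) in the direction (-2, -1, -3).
61*sqrt(14)/7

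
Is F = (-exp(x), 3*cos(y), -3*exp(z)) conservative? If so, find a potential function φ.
Yes, F is conservative. φ = -exp(x) - 3*exp(z) + 3*sin(y)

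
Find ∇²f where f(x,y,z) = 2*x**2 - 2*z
4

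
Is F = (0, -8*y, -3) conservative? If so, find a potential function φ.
Yes, F is conservative. φ = -4*y**2 - 3*z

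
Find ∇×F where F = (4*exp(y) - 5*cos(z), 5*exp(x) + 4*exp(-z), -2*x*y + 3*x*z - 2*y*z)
(-2*x - 2*z + 4*exp(-z), 2*y - 3*z + 5*sin(z), 5*exp(x) - 4*exp(y))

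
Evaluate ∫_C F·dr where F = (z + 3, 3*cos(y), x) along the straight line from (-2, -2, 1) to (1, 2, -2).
6*sin(2) + 9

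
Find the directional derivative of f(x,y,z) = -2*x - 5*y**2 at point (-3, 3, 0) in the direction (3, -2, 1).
27*sqrt(14)/7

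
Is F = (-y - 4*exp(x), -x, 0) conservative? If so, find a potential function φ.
Yes, F is conservative. φ = -x*y - 4*exp(x)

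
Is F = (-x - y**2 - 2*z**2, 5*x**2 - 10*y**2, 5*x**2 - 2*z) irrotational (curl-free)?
No, ∇×F = (0, -10*x - 4*z, 10*x + 2*y)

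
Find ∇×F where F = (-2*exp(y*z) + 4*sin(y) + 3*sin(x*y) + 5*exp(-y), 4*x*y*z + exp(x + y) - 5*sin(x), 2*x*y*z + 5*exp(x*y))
(x*(-4*y + 2*z + 5*exp(x*y)), y*(-2*z - 5*exp(x*y) - 2*exp(y*z)), -3*x*cos(x*y) + 4*y*z + 2*z*exp(y*z) + exp(x + y) - 5*cos(x) - 4*cos(y) + 5*exp(-y))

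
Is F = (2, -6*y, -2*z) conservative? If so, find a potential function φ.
Yes, F is conservative. φ = 2*x - 3*y**2 - z**2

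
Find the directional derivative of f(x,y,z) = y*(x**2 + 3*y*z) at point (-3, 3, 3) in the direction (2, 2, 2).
24*sqrt(3)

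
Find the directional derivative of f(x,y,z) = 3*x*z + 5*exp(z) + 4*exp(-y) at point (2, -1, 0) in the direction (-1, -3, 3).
3*sqrt(19)*(4*E + 11)/19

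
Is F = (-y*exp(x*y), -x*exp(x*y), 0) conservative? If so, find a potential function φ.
Yes, F is conservative. φ = -exp(x*y)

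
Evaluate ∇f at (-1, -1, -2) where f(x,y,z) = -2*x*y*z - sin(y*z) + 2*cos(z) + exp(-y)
(-4, -4 - E + 2*cos(2), -2 + cos(2) + 2*sin(2))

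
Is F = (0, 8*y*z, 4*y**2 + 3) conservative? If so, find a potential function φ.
Yes, F is conservative. φ = z*(4*y**2 + 3)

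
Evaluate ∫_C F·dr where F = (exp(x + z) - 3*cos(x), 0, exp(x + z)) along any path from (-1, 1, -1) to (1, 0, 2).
-6*sin(1) - exp(-2) + exp(3)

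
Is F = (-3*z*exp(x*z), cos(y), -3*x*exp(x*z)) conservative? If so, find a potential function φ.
Yes, F is conservative. φ = -3*exp(x*z) + sin(y)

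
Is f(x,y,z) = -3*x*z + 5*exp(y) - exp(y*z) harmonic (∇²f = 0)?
No, ∇²f = -y**2*exp(y*z) - z**2*exp(y*z) + 5*exp(y)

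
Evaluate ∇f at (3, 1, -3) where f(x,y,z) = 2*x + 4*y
(2, 4, 0)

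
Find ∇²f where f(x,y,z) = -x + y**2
2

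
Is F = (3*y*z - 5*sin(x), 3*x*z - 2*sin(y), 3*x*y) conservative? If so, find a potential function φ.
Yes, F is conservative. φ = 3*x*y*z + 5*cos(x) + 2*cos(y)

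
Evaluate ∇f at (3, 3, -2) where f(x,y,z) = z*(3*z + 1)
(0, 0, -11)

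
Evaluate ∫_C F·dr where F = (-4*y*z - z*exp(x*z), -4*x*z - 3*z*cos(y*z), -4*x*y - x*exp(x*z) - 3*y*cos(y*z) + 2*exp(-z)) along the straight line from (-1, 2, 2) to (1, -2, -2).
-32 - 4*sinh(2)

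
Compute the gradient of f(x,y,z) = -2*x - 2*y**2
(-2, -4*y, 0)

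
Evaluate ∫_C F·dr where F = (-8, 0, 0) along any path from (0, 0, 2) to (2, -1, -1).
-16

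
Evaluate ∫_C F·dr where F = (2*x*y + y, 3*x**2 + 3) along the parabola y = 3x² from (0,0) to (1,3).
16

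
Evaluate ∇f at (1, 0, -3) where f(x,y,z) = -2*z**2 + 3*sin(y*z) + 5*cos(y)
(0, -9, 12)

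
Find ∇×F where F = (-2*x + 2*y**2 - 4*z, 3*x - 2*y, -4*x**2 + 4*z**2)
(0, 8*x - 4, 3 - 4*y)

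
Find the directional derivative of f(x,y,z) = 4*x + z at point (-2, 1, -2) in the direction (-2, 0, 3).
-5*sqrt(13)/13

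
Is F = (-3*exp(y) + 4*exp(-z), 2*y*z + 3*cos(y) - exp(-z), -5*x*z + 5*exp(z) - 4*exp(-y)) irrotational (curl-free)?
No, ∇×F = (-2*y - exp(-z) + 4*exp(-y), 5*z - 4*exp(-z), 3*exp(y))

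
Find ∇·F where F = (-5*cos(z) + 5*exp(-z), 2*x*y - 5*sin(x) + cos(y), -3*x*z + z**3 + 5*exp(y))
-x + 3*z**2 - sin(y)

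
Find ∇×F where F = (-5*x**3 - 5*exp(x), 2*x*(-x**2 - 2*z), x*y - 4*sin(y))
(5*x - 4*cos(y), -y, -6*x**2 - 4*z)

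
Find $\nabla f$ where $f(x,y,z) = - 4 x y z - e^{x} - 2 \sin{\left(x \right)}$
(-4*y*z - exp(x) - 2*cos(x), -4*x*z, -4*x*y)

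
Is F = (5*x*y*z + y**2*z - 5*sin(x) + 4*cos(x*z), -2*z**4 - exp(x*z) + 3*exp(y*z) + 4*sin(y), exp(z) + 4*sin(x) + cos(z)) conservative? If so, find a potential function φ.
No, ∇×F = (x*exp(x*z) - 3*y*exp(y*z) + 8*z**3, 5*x*y - 4*x*sin(x*z) + y**2 - 4*cos(x), z*(-5*x - 2*y - exp(x*z))) ≠ 0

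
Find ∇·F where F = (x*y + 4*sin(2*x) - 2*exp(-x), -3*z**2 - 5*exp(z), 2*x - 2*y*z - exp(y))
-y + 8*cos(2*x) + 2*exp(-x)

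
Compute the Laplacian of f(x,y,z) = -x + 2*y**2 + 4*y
4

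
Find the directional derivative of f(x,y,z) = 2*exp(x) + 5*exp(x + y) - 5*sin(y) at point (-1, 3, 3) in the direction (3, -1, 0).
sqrt(10)*(E*cos(3)/2 + 3/5 + exp(3))*exp(-1)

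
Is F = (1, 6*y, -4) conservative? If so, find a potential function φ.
Yes, F is conservative. φ = x + 3*y**2 - 4*z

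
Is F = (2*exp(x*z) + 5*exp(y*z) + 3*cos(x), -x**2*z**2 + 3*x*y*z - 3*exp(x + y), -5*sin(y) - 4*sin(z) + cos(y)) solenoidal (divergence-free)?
No, ∇·F = 3*x*z + 2*z*exp(x*z) - 3*exp(x + y) - 3*sin(x) - 4*cos(z)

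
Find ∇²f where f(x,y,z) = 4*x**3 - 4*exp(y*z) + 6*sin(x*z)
-6*x**2*sin(x*z) + 24*x - 4*y**2*exp(y*z) - 4*z**2*exp(y*z) - 6*z**2*sin(x*z)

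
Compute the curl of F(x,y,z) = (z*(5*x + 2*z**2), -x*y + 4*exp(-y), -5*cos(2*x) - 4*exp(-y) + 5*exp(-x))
(4*exp(-y), 5*x + 6*z**2 - 10*sin(2*x) + 5*exp(-x), -y)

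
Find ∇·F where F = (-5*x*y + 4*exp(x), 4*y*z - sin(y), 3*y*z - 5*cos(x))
-2*y + 4*z + 4*exp(x) - cos(y)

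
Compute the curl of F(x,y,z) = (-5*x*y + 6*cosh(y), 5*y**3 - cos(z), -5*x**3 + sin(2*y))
(-sin(z) + 2*cos(2*y), 15*x**2, 5*x - 6*sinh(y))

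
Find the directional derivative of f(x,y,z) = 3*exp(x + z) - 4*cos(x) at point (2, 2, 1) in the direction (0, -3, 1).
3*sqrt(10)*exp(3)/10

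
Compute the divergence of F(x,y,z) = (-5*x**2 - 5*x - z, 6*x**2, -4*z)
-10*x - 9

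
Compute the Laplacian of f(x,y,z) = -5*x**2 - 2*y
-10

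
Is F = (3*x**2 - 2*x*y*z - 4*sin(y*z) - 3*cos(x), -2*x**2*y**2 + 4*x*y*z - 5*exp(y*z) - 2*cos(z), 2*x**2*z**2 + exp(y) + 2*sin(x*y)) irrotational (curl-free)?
No, ∇×F = (-4*x*y + 2*x*cos(x*y) + 5*y*exp(y*z) + exp(y) - 2*sin(z), -2*x*y - 4*x*z**2 - 2*y*cos(x*y) - 4*y*cos(y*z), -4*x*y**2 + 2*x*z + 4*y*z + 4*z*cos(y*z))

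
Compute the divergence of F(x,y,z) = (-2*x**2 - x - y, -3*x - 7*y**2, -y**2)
-4*x - 14*y - 1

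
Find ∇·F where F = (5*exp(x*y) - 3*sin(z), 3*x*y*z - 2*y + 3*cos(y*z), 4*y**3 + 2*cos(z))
3*x*z + 5*y*exp(x*y) - 3*z*sin(y*z) - 2*sin(z) - 2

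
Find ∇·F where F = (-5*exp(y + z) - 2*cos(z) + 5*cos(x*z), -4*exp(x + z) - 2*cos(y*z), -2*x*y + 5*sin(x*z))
5*x*cos(x*z) - 5*z*sin(x*z) + 2*z*sin(y*z)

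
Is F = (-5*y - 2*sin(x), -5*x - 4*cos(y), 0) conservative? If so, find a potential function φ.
Yes, F is conservative. φ = -5*x*y - 4*sin(y) + 2*cos(x)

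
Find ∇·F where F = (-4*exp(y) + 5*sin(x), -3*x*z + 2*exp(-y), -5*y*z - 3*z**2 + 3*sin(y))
-5*y - 6*z + 5*cos(x) - 2*exp(-y)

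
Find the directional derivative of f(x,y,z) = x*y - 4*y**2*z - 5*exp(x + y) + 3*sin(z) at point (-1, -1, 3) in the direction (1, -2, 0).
sqrt(5)*(5 - 47*exp(2))*exp(-2)/5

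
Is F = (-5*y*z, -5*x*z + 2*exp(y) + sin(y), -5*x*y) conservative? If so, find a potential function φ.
Yes, F is conservative. φ = -5*x*y*z + 2*exp(y) - cos(y)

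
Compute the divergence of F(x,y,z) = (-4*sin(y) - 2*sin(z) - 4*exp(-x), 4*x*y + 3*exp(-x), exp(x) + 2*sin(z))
4*x + 2*cos(z) + 4*exp(-x)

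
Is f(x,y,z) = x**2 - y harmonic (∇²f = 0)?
No, ∇²f = 2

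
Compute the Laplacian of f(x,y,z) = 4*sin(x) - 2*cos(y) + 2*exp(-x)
-4*sin(x) + 2*cos(y) + 2*exp(-x)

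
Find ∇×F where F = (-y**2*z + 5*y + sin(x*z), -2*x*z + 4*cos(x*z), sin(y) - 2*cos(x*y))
(2*x*sin(x*y) + 4*x*sin(x*z) + 2*x + cos(y), x*cos(x*z) - y**2 - 2*y*sin(x*y), 2*y*z - 4*z*sin(x*z) - 2*z - 5)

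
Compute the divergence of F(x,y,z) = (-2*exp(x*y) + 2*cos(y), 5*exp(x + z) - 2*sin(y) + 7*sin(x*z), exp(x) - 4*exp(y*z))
-2*y*exp(x*y) - 4*y*exp(y*z) - 2*cos(y)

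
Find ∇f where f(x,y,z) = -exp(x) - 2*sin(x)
(-exp(x) - 2*cos(x), 0, 0)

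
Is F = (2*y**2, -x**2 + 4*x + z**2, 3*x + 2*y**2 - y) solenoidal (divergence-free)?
Yes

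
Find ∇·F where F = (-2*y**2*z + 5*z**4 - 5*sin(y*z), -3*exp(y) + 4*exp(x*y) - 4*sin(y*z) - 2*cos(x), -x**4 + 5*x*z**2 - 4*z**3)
10*x*z + 4*x*exp(x*y) - 12*z**2 - 4*z*cos(y*z) - 3*exp(y)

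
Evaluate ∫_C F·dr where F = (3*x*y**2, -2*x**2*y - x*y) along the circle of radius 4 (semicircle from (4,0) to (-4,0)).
-128/3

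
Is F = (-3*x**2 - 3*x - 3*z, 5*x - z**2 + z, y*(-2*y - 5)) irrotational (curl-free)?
No, ∇×F = (-4*y + 2*z - 6, -3, 5)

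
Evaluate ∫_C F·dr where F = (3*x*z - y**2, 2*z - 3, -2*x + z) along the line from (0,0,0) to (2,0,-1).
-3/2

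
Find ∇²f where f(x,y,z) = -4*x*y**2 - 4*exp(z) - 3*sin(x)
-8*x - 4*exp(z) + 3*sin(x)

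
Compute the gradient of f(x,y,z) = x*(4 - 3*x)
(4 - 6*x, 0, 0)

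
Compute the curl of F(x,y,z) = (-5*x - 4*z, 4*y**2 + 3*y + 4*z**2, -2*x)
(-8*z, -2, 0)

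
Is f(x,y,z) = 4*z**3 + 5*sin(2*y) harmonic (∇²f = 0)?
No, ∇²f = 24*z - 20*sin(2*y)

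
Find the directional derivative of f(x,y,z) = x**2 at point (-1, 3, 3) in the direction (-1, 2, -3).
sqrt(14)/7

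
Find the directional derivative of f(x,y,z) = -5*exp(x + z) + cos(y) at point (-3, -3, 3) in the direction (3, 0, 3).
-5*sqrt(2)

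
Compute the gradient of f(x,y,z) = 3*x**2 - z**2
(6*x, 0, -2*z)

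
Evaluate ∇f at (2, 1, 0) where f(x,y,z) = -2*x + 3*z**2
(-2, 0, 0)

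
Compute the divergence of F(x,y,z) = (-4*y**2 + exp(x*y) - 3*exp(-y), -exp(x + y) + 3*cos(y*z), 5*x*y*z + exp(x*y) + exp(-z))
5*x*y + y*exp(x*y) - 3*z*sin(y*z) - exp(x + y) - exp(-z)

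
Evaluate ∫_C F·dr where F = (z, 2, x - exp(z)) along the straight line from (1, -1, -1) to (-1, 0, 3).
(1 - exp(4))*exp(-1)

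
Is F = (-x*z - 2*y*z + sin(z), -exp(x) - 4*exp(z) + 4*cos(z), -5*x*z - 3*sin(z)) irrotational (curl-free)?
No, ∇×F = (4*exp(z) + 4*sin(z), -x - 2*y + 5*z + cos(z), 2*z - exp(x))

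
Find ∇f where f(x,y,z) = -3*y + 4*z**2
(0, -3, 8*z)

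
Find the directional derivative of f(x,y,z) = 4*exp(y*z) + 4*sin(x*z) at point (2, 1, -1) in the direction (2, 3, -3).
-4*sqrt(22)*(4*E*cos(2) + 3)*exp(-1)/11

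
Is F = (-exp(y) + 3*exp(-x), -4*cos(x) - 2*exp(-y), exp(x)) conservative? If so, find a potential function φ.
No, ∇×F = (0, -exp(x), exp(y) + 4*sin(x)) ≠ 0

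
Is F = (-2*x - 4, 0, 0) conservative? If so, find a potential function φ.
Yes, F is conservative. φ = x*(-x - 4)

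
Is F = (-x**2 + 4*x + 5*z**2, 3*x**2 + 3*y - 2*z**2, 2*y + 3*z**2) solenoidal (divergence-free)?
No, ∇·F = -2*x + 6*z + 7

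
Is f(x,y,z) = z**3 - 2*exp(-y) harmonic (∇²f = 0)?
No, ∇²f = 6*z - 2*exp(-y)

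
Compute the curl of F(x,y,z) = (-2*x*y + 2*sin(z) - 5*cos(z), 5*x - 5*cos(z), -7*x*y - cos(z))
(-7*x - 5*sin(z), 7*y + 5*sin(z) + 2*cos(z), 2*x + 5)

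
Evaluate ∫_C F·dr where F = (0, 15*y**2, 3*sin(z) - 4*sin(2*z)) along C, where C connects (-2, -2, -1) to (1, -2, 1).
0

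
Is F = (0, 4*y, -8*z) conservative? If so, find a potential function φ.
Yes, F is conservative. φ = 2*y**2 - 4*z**2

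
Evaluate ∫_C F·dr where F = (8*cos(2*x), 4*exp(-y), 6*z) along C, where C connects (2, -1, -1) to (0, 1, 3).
-4*sin(4) + 8*sinh(1) + 24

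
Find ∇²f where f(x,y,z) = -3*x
0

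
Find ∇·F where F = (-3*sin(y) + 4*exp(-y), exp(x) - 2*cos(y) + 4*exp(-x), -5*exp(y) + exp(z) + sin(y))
exp(z) + 2*sin(y)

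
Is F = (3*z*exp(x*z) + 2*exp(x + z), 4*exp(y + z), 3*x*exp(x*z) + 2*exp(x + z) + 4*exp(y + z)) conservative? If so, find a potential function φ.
Yes, F is conservative. φ = 3*exp(x*z) + 2*exp(x + z) + 4*exp(y + z)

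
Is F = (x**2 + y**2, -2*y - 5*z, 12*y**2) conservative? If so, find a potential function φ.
No, ∇×F = (24*y + 5, 0, -2*y) ≠ 0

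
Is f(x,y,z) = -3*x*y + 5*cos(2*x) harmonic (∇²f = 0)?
No, ∇²f = -20*cos(2*x)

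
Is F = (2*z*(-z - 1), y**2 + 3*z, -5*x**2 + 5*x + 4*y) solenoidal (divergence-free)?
No, ∇·F = 2*y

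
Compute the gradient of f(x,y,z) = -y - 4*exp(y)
(0, -4*exp(y) - 1, 0)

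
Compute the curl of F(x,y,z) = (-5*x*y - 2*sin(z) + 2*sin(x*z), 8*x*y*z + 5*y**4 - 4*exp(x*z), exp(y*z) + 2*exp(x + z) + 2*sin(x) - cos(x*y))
(-8*x*y + 4*x*exp(x*z) + x*sin(x*y) + z*exp(y*z), 2*x*cos(x*z) - y*sin(x*y) - 2*exp(x + z) - 2*cos(x) - 2*cos(z), 5*x + 8*y*z - 4*z*exp(x*z))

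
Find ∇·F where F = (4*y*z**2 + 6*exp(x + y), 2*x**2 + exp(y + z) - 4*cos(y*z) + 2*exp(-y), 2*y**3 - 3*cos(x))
((4*z*sin(y*z) + 6*exp(x + y) + exp(y + z))*exp(y) - 2)*exp(-y)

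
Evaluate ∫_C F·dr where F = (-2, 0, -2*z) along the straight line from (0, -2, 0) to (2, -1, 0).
-4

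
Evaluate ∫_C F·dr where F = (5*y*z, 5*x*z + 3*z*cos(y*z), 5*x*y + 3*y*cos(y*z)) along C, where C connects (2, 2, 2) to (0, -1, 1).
-40 - 3*sin(1) - 3*sin(4)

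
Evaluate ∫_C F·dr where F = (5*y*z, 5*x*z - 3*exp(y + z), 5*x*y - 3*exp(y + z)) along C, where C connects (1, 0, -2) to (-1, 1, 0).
3*(1 - exp(3))*exp(-2)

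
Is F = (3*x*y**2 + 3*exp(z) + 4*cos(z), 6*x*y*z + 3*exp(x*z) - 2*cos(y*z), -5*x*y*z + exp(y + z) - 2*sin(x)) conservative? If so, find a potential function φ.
No, ∇×F = (-6*x*y - 5*x*z - 3*x*exp(x*z) - 2*y*sin(y*z) + exp(y + z), 5*y*z + 3*exp(z) - 4*sin(z) + 2*cos(x), -6*x*y + 6*y*z + 3*z*exp(x*z)) ≠ 0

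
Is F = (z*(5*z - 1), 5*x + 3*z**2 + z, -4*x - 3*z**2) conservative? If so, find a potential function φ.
No, ∇×F = (-6*z - 1, 10*z + 3, 5) ≠ 0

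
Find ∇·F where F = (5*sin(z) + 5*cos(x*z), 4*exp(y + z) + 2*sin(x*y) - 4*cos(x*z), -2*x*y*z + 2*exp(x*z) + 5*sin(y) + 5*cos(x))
-2*x*y + 2*x*exp(x*z) + 2*x*cos(x*y) - 5*z*sin(x*z) + 4*exp(y + z)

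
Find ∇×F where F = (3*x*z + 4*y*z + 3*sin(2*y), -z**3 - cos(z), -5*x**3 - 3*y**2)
(-6*y + 3*z**2 - sin(z), 15*x**2 + 3*x + 4*y, -4*z - 6*cos(2*y))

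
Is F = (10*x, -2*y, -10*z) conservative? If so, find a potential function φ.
Yes, F is conservative. φ = 5*x**2 - y**2 - 5*z**2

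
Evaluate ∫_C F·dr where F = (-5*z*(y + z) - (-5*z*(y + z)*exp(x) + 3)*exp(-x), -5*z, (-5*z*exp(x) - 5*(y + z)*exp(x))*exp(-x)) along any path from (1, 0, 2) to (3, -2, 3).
-3*exp(-1) + 3*exp(-3) + 5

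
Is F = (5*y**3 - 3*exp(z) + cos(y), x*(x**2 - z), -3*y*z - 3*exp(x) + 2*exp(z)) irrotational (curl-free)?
No, ∇×F = (x - 3*z, 3*exp(x) - 3*exp(z), 3*x**2 - 15*y**2 - z + sin(y))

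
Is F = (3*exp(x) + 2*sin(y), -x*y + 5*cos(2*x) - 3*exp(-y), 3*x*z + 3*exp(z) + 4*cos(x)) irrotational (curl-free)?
No, ∇×F = (0, -3*z + 4*sin(x), -y - 10*sin(2*x) - 2*cos(y))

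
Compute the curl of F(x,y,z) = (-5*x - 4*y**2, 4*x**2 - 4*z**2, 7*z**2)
(8*z, 0, 8*x + 8*y)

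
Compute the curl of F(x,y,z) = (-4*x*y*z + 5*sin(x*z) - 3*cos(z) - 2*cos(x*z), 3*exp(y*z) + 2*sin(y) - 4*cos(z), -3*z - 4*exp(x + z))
(-3*y*exp(y*z) - 4*sin(z), -4*x*y + 2*x*sin(x*z) + 5*x*cos(x*z) + 4*exp(x + z) + 3*sin(z), 4*x*z)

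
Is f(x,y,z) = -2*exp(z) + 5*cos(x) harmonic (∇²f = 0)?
No, ∇²f = -2*exp(z) - 5*cos(x)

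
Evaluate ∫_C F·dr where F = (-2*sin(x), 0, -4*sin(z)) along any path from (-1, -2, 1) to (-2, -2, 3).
4*cos(3) - 6*cos(1) + 2*cos(2)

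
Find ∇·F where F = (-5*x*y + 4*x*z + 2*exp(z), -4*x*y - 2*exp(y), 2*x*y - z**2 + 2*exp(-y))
-4*x - 5*y + 2*z - 2*exp(y)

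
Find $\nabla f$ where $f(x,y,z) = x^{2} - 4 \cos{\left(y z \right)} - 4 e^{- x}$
(2*x + 4*exp(-x), 4*z*sin(y*z), 4*y*sin(y*z))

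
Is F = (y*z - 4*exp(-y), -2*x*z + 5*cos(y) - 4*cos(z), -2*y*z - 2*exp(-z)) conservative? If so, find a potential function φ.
No, ∇×F = (2*x - 2*z - 4*sin(z), y, -3*z - 4*exp(-y)) ≠ 0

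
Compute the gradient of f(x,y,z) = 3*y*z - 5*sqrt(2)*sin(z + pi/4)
(0, 3*z, 3*y - 5*sqrt(2)*cos(z + pi/4))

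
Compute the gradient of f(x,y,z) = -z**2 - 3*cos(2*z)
(0, 0, -2*z + 6*sin(2*z))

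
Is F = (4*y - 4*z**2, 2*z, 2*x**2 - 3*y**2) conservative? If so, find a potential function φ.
No, ∇×F = (-6*y - 2, -4*x - 8*z, -4) ≠ 0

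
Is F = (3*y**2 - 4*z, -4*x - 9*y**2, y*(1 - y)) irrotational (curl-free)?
No, ∇×F = (1 - 2*y, -4, -6*y - 4)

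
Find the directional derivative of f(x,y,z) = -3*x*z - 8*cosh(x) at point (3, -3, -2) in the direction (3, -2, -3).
3*sqrt(22)*(15 - 8*sinh(3))/22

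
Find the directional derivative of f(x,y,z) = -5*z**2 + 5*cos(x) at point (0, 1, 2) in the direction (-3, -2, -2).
40*sqrt(17)/17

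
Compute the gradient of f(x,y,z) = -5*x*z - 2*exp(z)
(-5*z, 0, -5*x - 2*exp(z))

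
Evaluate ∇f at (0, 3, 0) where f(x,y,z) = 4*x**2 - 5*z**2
(0, 0, 0)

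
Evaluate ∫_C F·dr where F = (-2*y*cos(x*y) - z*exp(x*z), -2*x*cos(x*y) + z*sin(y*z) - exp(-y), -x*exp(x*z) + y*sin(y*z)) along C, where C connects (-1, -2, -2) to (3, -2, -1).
cos(4) + 2*sin(6) - exp(-3) - cos(2) + 2*sin(2) + exp(2)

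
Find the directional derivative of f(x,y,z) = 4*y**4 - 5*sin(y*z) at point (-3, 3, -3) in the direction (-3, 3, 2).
3*sqrt(22)*(5*cos(9) + 432)/22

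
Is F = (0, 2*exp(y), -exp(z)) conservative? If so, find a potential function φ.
Yes, F is conservative. φ = 2*exp(y) - exp(z)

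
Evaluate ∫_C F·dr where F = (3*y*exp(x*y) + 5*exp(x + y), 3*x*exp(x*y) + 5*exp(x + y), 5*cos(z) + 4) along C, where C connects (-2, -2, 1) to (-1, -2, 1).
(3*(1 - exp(2))*exp(6) - 5 + 5*E)*exp(-4)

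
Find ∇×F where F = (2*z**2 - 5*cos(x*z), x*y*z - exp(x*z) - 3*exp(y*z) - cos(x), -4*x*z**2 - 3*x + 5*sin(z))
(-x*y + x*exp(x*z) + 3*y*exp(y*z), 5*x*sin(x*z) + 4*z**2 + 4*z + 3, y*z - z*exp(x*z) + sin(x))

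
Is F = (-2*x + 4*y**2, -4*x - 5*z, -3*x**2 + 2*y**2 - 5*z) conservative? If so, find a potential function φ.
No, ∇×F = (4*y + 5, 6*x, -8*y - 4) ≠ 0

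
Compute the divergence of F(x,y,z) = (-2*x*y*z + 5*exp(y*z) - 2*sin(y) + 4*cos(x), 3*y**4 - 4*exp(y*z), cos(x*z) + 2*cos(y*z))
-x*sin(x*z) + 12*y**3 - 2*y*z - 2*y*sin(y*z) - 4*z*exp(y*z) - 4*sin(x)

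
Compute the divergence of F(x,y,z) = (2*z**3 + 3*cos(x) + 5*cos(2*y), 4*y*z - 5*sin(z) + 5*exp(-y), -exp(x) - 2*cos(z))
4*z - 3*sin(x) + 2*sin(z) - 5*exp(-y)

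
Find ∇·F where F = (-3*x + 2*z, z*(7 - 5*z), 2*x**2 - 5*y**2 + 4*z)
1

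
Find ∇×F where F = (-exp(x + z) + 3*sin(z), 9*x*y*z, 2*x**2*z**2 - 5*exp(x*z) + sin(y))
(-9*x*y + cos(y), -4*x*z**2 + 5*z*exp(x*z) - exp(x + z) + 3*cos(z), 9*y*z)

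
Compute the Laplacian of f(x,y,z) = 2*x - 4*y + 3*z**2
6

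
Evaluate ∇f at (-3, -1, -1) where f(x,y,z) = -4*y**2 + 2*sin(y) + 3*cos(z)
(0, 2*cos(1) + 8, 3*sin(1))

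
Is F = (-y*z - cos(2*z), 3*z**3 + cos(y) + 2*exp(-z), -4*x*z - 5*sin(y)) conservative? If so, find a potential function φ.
No, ∇×F = (-9*z**2 - 5*cos(y) + 2*exp(-z), -y + 4*z + 2*sin(2*z), z) ≠ 0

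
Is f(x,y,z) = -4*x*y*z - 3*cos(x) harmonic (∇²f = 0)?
No, ∇²f = 3*cos(x)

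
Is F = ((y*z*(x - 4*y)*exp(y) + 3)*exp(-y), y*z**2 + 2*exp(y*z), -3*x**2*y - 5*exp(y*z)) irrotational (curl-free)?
No, ∇×F = (-3*x**2 - 2*y*z - 2*y*exp(y*z) - 5*z*exp(y*z), y*(7*x - 4*y), -x*z + 8*y*z + 3*exp(-y))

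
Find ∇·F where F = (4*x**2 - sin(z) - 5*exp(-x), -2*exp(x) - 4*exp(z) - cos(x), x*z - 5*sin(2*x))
9*x + 5*exp(-x)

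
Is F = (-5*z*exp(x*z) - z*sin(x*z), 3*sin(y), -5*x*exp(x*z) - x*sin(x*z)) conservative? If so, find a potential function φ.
Yes, F is conservative. φ = -5*exp(x*z) - 3*cos(y) + cos(x*z)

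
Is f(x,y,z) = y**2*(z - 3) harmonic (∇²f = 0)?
No, ∇²f = 2*z - 6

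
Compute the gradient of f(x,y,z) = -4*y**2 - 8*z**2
(0, -8*y, -16*z)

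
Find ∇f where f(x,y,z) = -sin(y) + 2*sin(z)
(0, -cos(y), 2*cos(z))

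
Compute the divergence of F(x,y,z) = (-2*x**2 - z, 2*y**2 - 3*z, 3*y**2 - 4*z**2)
-4*x + 4*y - 8*z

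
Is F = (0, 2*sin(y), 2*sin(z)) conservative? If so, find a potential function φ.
Yes, F is conservative. φ = -2*cos(y) - 2*cos(z)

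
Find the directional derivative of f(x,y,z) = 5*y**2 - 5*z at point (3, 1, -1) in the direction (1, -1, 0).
-5*sqrt(2)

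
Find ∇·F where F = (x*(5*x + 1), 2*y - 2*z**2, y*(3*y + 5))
10*x + 3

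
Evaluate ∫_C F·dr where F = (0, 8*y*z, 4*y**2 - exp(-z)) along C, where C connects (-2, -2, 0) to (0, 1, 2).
exp(-2) + 7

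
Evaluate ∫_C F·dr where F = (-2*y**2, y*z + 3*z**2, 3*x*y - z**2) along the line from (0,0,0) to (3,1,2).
6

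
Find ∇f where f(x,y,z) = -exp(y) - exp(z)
(0, -exp(y), -exp(z))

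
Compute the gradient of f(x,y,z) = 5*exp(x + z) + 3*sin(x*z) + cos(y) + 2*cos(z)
(3*z*cos(x*z) + 5*exp(x + z), -sin(y), 3*x*cos(x*z) + 5*exp(x + z) - 2*sin(z))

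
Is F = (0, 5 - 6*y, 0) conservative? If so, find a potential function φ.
Yes, F is conservative. φ = y*(5 - 3*y)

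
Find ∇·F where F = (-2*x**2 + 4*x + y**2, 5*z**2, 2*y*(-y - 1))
4 - 4*x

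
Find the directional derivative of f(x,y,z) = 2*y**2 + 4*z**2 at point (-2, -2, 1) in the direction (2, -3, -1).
8*sqrt(14)/7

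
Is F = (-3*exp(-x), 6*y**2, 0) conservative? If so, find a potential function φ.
Yes, F is conservative. φ = 2*y**3 + 3*exp(-x)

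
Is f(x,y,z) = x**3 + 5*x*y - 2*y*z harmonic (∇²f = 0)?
No, ∇²f = 6*x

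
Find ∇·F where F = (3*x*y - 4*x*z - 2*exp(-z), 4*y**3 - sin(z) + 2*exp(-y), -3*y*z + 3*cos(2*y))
12*y**2 - 4*z - 2*exp(-y)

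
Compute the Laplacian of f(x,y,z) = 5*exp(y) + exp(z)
5*exp(y) + exp(z)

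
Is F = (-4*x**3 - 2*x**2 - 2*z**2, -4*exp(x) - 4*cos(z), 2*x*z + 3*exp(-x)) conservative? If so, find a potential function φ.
No, ∇×F = (-4*sin(z), -6*z + 3*exp(-x), -4*exp(x)) ≠ 0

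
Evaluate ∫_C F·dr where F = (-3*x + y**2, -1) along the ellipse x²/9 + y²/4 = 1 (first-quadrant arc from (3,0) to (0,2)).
7/2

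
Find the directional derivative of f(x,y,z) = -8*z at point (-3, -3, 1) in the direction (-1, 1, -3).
24*sqrt(11)/11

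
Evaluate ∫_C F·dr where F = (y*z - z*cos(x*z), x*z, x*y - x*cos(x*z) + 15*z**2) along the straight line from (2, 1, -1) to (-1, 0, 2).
47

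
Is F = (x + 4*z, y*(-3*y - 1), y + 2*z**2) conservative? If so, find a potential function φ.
No, ∇×F = (1, 4, 0) ≠ 0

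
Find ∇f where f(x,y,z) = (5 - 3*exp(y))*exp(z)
(0, -3*exp(y + z), (5 - 3*exp(y))*exp(z))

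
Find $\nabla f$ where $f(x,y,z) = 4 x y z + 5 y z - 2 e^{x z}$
(2*z*(2*y - exp(x*z)), z*(4*x + 5), 4*x*y - 2*x*exp(x*z) + 5*y)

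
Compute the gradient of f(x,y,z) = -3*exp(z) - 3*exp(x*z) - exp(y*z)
(-3*z*exp(x*z), -z*exp(y*z), -3*x*exp(x*z) - y*exp(y*z) - 3*exp(z))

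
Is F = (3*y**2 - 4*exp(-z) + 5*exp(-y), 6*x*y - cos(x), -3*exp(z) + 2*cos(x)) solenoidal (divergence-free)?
No, ∇·F = 6*x - 3*exp(z)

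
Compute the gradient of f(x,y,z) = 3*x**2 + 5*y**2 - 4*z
(6*x, 10*y, -4)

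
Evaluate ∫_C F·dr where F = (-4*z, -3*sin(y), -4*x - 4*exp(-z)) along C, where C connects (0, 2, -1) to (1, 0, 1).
-8*sinh(1) - 1 - 3*cos(2)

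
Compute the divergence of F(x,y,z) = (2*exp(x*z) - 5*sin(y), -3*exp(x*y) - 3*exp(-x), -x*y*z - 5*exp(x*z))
-x*y - 3*x*exp(x*y) - 5*x*exp(x*z) + 2*z*exp(x*z)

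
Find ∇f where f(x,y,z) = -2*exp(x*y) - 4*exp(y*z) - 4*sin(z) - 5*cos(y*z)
(-2*y*exp(x*y), -2*x*exp(x*y) - 4*z*exp(y*z) + 5*z*sin(y*z), -4*y*exp(y*z) + 5*y*sin(y*z) - 4*cos(z))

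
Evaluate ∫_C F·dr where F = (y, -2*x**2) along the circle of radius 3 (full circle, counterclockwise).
-9*pi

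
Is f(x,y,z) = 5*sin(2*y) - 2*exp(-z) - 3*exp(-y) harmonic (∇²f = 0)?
No, ∇²f = -20*sin(2*y) - 2*exp(-z) - 3*exp(-y)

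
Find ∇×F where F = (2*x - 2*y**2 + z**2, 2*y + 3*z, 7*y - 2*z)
(4, 2*z, 4*y)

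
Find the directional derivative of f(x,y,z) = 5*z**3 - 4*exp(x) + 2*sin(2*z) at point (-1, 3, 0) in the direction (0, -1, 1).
2*sqrt(2)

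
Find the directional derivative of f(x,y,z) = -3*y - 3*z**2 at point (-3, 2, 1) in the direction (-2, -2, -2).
3*sqrt(3)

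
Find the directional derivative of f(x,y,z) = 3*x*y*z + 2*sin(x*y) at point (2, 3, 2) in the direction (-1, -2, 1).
-sqrt(6)*(7*cos(6) + 12)/3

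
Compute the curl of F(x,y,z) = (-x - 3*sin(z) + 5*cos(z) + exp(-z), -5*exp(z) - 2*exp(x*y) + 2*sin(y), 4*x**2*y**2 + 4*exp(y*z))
(8*x**2*y + 4*z*exp(y*z) + 5*exp(z), -8*x*y**2 - 5*sin(z) - 3*cos(z) - exp(-z), -2*y*exp(x*y))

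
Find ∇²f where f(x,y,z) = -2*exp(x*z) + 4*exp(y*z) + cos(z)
-2*x**2*exp(x*z) + 4*y**2*exp(y*z) - 2*z**2*exp(x*z) + 4*z**2*exp(y*z) - cos(z)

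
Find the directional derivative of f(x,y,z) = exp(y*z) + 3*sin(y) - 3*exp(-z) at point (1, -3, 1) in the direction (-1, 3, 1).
3*sqrt(11)*(3*E*cos(3) + 1)*exp(-1)/11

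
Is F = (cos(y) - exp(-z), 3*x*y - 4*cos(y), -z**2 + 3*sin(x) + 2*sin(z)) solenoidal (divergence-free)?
No, ∇·F = 3*x - 2*z + 4*sin(y) + 2*cos(z)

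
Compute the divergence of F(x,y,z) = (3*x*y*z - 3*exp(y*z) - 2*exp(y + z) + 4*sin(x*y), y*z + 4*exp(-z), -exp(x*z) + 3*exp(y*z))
-x*exp(x*z) + 3*y*z + 3*y*exp(y*z) + 4*y*cos(x*y) + z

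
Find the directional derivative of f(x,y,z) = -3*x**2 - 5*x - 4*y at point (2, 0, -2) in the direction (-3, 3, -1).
39*sqrt(19)/19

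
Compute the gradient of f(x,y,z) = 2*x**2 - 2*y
(4*x, -2, 0)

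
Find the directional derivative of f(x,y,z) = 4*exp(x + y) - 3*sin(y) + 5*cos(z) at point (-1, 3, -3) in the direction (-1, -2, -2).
-4*exp(2) + 2*cos(3) - 10*sin(3)/3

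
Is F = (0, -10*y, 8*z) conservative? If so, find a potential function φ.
Yes, F is conservative. φ = -5*y**2 + 4*z**2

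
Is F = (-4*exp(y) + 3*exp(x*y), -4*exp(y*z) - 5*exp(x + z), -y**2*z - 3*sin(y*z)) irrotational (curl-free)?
No, ∇×F = (-2*y*z + 4*y*exp(y*z) - 3*z*cos(y*z) + 5*exp(x + z), 0, -3*x*exp(x*y) + 4*exp(y) - 5*exp(x + z))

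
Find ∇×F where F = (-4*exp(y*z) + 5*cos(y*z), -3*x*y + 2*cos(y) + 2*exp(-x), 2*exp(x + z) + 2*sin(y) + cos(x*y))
(-x*sin(x*y) + 2*cos(y), -4*y*exp(y*z) + y*sin(x*y) - 5*y*sin(y*z) - 2*exp(x + z), -3*y + 4*z*exp(y*z) + 5*z*sin(y*z) - 2*exp(-x))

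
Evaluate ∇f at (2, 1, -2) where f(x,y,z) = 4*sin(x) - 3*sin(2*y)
(4*cos(2), -6*cos(2), 0)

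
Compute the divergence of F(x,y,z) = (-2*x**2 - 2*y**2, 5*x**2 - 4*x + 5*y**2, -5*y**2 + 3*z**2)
-4*x + 10*y + 6*z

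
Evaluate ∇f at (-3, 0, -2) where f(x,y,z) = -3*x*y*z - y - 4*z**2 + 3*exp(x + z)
(3*exp(-5), -19, 3*exp(-5) + 16)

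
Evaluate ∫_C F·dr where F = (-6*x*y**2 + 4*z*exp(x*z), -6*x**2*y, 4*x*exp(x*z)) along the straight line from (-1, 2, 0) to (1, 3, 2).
-19 + 4*exp(2)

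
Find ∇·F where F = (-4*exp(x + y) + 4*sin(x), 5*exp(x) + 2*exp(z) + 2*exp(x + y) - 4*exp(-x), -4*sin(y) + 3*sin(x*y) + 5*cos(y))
-2*exp(x + y) + 4*cos(x)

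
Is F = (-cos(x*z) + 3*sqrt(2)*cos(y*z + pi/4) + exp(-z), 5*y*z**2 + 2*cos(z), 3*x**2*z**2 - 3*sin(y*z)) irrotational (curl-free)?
No, ∇×F = (-10*y*z - 3*z*cos(y*z) + 2*sin(z), -6*x*z**2 + x*sin(x*z) - 3*sqrt(2)*y*sin(y*z + pi/4) - exp(-z), 3*sqrt(2)*z*sin(y*z + pi/4))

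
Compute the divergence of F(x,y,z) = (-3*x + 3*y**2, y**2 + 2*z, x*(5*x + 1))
2*y - 3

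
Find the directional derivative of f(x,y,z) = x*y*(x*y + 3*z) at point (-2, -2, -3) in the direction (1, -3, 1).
8*sqrt(11)/11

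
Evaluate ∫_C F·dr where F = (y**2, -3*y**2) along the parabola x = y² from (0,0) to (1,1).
-1/2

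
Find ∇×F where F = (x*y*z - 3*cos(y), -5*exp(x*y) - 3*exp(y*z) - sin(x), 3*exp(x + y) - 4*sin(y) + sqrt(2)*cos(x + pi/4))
(3*y*exp(y*z) + 3*exp(x + y) - 4*cos(y), x*y - 3*exp(x + y) + sqrt(2)*sin(x + pi/4), -x*z - 5*y*exp(x*y) - 3*sin(y) - cos(x))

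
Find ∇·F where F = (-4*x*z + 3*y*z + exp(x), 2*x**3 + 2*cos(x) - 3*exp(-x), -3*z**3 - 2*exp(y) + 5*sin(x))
-9*z**2 - 4*z + exp(x)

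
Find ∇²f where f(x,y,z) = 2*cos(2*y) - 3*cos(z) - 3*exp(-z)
-8*cos(2*y) + 3*cos(z) - 3*exp(-z)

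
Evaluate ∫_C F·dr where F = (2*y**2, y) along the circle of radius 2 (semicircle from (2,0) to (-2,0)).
-64/3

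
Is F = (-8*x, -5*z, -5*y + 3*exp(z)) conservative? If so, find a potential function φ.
Yes, F is conservative. φ = -4*x**2 - 5*y*z + 3*exp(z)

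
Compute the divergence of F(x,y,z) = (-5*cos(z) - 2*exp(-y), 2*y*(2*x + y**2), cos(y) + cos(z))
4*x + 6*y**2 - sin(z)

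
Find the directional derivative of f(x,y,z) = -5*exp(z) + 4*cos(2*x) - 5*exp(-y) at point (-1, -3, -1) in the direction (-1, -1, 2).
-sqrt(6)*(10 + 8*E*sin(2) + 5*exp(4))*exp(-1)/6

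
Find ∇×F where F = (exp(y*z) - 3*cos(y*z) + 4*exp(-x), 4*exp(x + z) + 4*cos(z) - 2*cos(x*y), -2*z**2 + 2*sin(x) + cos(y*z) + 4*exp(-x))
(-z*sin(y*z) - 4*exp(x + z) + 4*sin(z), y*exp(y*z) + 3*y*sin(y*z) - 2*cos(x) + 4*exp(-x), 2*y*sin(x*y) - z*exp(y*z) - 3*z*sin(y*z) + 4*exp(x + z))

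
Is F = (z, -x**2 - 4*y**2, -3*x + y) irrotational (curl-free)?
No, ∇×F = (1, 4, -2*x)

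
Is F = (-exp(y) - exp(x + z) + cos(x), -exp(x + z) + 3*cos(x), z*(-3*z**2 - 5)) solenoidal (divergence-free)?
No, ∇·F = -9*z**2 - exp(x + z) - sin(x) - 5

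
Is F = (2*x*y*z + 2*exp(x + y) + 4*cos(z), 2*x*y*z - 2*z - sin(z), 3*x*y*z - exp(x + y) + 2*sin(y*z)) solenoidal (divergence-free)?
No, ∇·F = 3*x*y + 2*x*z + 2*y*z + 2*y*cos(y*z) + 2*exp(x + y)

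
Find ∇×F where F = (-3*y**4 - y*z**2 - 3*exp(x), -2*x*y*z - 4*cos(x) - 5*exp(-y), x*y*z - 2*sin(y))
(2*x*y + x*z - 2*cos(y), -3*y*z, 12*y**3 - 2*y*z + z**2 + 4*sin(x))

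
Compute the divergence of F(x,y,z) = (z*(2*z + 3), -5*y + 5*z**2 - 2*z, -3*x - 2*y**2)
-5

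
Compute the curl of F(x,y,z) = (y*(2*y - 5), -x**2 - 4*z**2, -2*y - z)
(8*z - 2, 0, -2*x - 4*y + 5)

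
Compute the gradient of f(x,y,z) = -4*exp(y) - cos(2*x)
(2*sin(2*x), -4*exp(y), 0)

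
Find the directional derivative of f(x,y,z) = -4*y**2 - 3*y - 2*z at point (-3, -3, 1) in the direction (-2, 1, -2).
25/3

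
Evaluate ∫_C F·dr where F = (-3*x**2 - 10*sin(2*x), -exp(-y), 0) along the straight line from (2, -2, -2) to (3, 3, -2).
-19 - exp(2) + exp(-3) - 5*cos(4) + 5*cos(6)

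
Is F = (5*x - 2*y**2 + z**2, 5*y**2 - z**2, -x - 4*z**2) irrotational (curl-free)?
No, ∇×F = (2*z, 2*z + 1, 4*y)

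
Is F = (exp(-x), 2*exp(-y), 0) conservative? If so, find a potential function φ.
Yes, F is conservative. φ = -2*exp(-y) - exp(-x)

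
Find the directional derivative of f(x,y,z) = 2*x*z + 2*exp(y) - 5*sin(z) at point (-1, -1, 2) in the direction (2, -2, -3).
sqrt(17)*(-4 + E*(15*cos(2) + 14))*exp(-1)/17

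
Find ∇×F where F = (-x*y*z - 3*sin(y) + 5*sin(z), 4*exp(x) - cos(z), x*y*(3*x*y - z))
(6*x**2*y - x*z - sin(z), -6*x*y**2 - x*y + y*z + 5*cos(z), x*z + 4*exp(x) + 3*cos(y))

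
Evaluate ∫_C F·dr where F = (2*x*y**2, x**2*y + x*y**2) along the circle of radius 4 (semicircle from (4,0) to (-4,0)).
32*pi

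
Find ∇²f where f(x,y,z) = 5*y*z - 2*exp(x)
-2*exp(x)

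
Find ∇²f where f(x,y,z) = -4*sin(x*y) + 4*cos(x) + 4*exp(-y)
4*x**2*sin(x*y) + 4*y**2*sin(x*y) - 4*cos(x) + 4*exp(-y)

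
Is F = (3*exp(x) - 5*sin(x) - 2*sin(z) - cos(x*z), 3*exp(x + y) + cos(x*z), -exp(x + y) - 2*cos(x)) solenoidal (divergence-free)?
No, ∇·F = z*sin(x*z) + 3*exp(x) + 3*exp(x + y) - 5*cos(x)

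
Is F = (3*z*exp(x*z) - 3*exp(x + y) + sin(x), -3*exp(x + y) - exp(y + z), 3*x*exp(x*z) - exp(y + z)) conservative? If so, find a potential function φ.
Yes, F is conservative. φ = 3*exp(x*z) - 3*exp(x + y) - exp(y + z) - cos(x)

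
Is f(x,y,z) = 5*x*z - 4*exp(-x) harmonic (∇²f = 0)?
No, ∇²f = -4*exp(-x)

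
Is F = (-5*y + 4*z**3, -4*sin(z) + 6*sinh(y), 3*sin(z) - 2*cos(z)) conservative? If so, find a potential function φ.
No, ∇×F = (4*cos(z), 12*z**2, 5) ≠ 0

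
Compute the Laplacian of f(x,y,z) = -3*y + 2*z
0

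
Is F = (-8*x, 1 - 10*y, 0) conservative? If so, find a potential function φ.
Yes, F is conservative. φ = -4*x**2 - 5*y**2 + y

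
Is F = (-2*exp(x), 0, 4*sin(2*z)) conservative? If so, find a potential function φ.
Yes, F is conservative. φ = -2*exp(x) - 2*cos(2*z)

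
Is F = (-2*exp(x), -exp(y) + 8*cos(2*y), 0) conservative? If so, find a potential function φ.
Yes, F is conservative. φ = -2*exp(x) - exp(y) + 4*sin(2*y)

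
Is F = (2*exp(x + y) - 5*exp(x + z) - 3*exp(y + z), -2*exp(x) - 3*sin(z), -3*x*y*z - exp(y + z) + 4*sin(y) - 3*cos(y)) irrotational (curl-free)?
No, ∇×F = (-3*x*z - exp(y + z) + 3*sin(y) + 4*cos(y) + 3*cos(z), 3*y*z - 5*exp(x + z) - 3*exp(y + z), -2*exp(x) - 2*exp(x + y) + 3*exp(y + z))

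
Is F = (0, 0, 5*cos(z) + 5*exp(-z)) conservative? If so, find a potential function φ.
Yes, F is conservative. φ = 5*sin(z) - 5*exp(-z)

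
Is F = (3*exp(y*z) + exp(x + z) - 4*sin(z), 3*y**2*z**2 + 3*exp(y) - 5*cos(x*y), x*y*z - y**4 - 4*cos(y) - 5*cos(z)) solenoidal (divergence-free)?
No, ∇·F = x*y + 5*x*sin(x*y) + 6*y*z**2 + 3*exp(y) + exp(x + z) + 5*sin(z)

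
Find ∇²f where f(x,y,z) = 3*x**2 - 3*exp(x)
6 - 3*exp(x)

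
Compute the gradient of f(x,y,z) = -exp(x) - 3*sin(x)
(-exp(x) - 3*cos(x), 0, 0)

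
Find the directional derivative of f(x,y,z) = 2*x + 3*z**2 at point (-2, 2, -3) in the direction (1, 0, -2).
38*sqrt(5)/5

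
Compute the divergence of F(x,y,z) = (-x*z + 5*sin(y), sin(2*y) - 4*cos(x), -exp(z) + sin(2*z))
-z - exp(z) + 2*cos(2*y) + 2*cos(2*z)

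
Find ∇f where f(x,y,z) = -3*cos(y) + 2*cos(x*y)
(-2*y*sin(x*y), -2*x*sin(x*y) + 3*sin(y), 0)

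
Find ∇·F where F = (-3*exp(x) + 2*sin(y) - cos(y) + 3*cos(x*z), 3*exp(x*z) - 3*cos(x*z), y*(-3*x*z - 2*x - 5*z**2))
-3*x*y - 10*y*z - 3*z*sin(x*z) - 3*exp(x)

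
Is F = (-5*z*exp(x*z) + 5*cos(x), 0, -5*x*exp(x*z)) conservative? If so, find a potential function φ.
Yes, F is conservative. φ = -5*exp(x*z) + 5*sin(x)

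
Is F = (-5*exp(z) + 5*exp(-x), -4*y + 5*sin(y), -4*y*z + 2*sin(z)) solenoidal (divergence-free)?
No, ∇·F = -4*y + 5*cos(y) + 2*cos(z) - 4 - 5*exp(-x)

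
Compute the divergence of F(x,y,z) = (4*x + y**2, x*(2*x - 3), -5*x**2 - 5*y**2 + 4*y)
4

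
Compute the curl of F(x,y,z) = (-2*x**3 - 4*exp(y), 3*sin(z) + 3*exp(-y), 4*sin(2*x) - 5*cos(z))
(-3*cos(z), -8*cos(2*x), 4*exp(y))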